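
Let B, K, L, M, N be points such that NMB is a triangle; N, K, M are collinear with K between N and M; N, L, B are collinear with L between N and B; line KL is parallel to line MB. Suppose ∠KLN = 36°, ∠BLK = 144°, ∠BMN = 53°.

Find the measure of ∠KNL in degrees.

1. ∠MBN = 36°  [KL∥MB, corresponding at L]
2. ∠BNM = 91°  [△NMB]
3. ∠KNL = 91°  [K on NM, L on NB]

∠KNL = 91°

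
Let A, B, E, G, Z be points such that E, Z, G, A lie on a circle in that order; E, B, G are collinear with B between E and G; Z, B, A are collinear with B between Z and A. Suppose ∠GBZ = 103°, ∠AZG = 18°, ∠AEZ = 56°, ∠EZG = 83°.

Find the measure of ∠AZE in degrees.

1. ∠EBZ = 77°  [linear pair at B on EG]
2. ∠EGZ = 59°  [△ZBG]
3. ∠GEZ = 38°  [△EZG]
4. ∠AZE = 65°  [△EBZ]

∠AZE = 65°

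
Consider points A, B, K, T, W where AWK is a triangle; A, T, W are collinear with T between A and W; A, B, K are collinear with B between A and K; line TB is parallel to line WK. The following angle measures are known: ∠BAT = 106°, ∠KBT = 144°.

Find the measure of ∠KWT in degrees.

1. ∠ABT = 36°  [linear pair at B on AK]
2. ∠ATB = 38°  [△ATB]
3. ∠BTW = 142°  [linear pair at T on AW]
4. ∠KWT = 38°  [TB∥WK, co-interior at W–T]

∠KWT = 38°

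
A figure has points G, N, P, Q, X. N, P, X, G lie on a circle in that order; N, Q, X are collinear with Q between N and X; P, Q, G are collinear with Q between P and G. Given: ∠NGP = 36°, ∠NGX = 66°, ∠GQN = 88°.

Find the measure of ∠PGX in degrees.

∠PGX = 30°

1. ∠GNX = 56°  [△NQG]
2. ∠GXN = 58°  [△NXG]
3. ∠GQX = 92°  [linear pair at Q on NX]
4. ∠PGX = 30°  [△XQG]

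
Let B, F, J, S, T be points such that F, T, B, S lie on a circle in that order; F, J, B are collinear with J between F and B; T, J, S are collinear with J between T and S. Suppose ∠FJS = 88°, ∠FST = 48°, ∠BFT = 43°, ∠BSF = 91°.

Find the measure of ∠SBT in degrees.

1. ∠BJT = 88°  [vertical angles at J]
2. ∠FBT = 48°  [same arc FT]
3. ∠BST = 43°  [same arc TB]
4. ∠BTS = 44°  [△TJB]
5. ∠SBT = 93°  [△TBS]

∠SBT = 93°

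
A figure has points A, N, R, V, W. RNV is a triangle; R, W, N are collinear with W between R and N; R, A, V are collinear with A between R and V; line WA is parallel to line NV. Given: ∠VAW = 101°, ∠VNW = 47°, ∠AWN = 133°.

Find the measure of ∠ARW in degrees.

1. ∠RAW = 79°  [linear pair at A on RV]
2. ∠AWR = 47°  [linear pair at W on RN]
3. ∠ARW = 54°  [△RWA]

∠ARW = 54°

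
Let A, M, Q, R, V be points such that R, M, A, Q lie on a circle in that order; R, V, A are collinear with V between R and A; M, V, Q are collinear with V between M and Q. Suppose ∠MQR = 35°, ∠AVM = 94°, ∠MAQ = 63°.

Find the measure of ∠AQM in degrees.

∠AQM = 66°

1. ∠MAR = 35°  [same arc RM]
2. ∠AMQ = 51°  [△MVA]
3. ∠AQM = 66°  [△MAQ]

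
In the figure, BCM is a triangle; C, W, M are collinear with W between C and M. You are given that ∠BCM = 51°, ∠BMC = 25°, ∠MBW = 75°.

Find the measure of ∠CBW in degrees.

1. ∠BCW = 51°  [W on ray CM]
2. ∠BMW = 25°  [W on ray MC]
3. ∠BWM = 80°  [△BWM]
4. ∠BWC = 100°  [linear pair at W on CM]
5. ∠CBW = 29°  [△BCW]

∠CBW = 29°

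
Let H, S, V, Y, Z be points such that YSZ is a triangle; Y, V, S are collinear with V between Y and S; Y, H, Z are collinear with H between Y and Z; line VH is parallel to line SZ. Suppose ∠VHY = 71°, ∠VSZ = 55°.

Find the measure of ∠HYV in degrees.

1. ∠SZY = 71°  [VH∥SZ, corresponding at H]
2. ∠YSZ = 55°  [V on ray SY]
3. ∠SYZ = 54°  [△YSZ]
4. ∠HYV = 54°  [V on YS, H on YZ]

∠HYV = 54°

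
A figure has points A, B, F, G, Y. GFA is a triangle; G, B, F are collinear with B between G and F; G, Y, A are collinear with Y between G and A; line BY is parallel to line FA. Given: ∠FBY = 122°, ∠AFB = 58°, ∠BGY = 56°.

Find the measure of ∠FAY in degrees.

∠FAY = 66°

1. ∠AFG = 58°  [B on ray FG]
2. ∠AGF = 56°  [B on GF, Y on GA]
3. ∠FAG = 66°  [△GFA]
4. ∠FAY = 66°  [Y on ray AG]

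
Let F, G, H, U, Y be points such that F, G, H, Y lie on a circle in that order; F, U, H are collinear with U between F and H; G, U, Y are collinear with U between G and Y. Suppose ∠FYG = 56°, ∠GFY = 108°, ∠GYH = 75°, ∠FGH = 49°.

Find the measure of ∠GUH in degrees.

1. ∠FHG = 56°  [same arc FG]
2. ∠GHY = 72°  [cyclic FGHY, opposite ∠F+∠H]
3. ∠HGY = 33°  [△GHY]
4. ∠GUH = 91°  [△GUH]

∠GUH = 91°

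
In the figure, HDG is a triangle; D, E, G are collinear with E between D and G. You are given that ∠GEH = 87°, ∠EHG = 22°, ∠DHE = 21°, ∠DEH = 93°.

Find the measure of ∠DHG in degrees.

∠DHG = 43°

1. ∠EGH = 71°  [△HEG]
2. ∠EDH = 66°  [△HDE]
3. ∠DGH = 71°  [E on ray GD]
4. ∠GDH = 66°  [E on ray DG]
5. ∠DHG = 43°  [△HDG]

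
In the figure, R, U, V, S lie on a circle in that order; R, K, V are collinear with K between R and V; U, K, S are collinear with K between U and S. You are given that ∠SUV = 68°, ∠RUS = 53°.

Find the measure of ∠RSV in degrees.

1. ∠SRV = 68°  [same arc VS]
2. ∠RVS = 53°  [same arc RS]
3. ∠RSV = 59°  [△RVS]

∠RSV = 59°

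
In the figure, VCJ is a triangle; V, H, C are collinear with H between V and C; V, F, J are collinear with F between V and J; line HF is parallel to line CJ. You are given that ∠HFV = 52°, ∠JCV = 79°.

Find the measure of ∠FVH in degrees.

1. ∠CJV = 52°  [HF∥CJ, corresponding at F]
2. ∠CVJ = 49°  [△VCJ]
3. ∠FVH = 49°  [H on VC, F on VJ]

∠FVH = 49°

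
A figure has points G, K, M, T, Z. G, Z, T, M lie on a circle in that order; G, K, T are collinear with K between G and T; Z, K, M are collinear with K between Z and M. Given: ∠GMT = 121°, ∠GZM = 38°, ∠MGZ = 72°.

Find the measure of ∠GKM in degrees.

∠GKM = 89°

1. ∠GTM = 38°  [same arc GM]
2. ∠GMZ = 70°  [△GZM]
3. ∠MGT = 21°  [△GTM]
4. ∠GKM = 89°  [△GKM]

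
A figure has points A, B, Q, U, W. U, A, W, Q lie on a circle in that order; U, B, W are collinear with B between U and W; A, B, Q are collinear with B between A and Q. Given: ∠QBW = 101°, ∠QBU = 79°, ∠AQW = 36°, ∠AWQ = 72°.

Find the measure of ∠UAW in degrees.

1. ∠ABW = 79°  [vertical angles at B]
2. ∠AUW = 36°  [same arc AW]
3. ∠QAW = 72°  [△AWQ]
4. ∠AWU = 29°  [△ABW]
5. ∠UAW = 115°  [△UAW]

∠UAW = 115°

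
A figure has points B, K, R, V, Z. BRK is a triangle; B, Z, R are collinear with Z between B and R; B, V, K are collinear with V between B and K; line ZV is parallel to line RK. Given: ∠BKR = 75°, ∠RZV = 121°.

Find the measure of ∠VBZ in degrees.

1. ∠BVZ = 75°  [ZV∥RK, corresponding at V]
2. ∠BZV = 59°  [linear pair at Z on BR]
3. ∠VBZ = 46°  [△BZV]

∠VBZ = 46°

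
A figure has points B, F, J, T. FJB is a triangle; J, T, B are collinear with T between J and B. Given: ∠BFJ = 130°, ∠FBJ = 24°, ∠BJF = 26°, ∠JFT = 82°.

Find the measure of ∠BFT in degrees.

1. ∠FBT = 24°  [T on ray BJ]
2. ∠FJT = 26°  [T on ray JB]
3. ∠FTJ = 72°  [△FJT]
4. ∠BTF = 108°  [linear pair at T on JB]
5. ∠BFT = 48°  [△FTB]

∠BFT = 48°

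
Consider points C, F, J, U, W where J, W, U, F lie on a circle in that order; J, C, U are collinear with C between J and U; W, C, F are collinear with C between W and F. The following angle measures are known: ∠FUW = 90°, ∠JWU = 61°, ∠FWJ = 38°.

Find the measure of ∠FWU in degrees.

1. ∠JFU = 119°  [cyclic JWUF, opposite ∠W+∠F]
2. ∠FUJ = 38°  [same arc JF]
3. ∠FJU = 23°  [△JUF]
4. ∠FWU = 23°  [same arc UF]

∠FWU = 23°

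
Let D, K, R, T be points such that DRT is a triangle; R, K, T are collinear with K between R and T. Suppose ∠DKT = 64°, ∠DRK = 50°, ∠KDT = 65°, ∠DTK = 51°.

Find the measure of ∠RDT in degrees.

1. ∠DRT = 50°  [K on ray RT]
2. ∠DTR = 51°  [K on ray TR]
3. ∠RDT = 79°  [△DRT]

∠RDT = 79°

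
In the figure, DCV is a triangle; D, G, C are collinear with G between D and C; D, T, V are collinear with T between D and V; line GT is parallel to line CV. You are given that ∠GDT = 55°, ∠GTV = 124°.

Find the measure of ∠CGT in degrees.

∠CGT = 111°

1. ∠DTG = 56°  [linear pair at T on DV]
2. ∠DGT = 69°  [△DGT]
3. ∠CGT = 111°  [linear pair at G on DC]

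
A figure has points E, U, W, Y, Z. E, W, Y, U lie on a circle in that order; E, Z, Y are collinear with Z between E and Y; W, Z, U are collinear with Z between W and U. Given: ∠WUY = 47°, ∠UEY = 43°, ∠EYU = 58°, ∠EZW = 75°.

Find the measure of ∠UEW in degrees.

1. ∠UWY = 43°  [same arc YU]
2. ∠UYW = 90°  [△WYU]
3. ∠UEW = 90°  [cyclic EWYU, opposite ∠E+∠Y]

∠UEW = 90°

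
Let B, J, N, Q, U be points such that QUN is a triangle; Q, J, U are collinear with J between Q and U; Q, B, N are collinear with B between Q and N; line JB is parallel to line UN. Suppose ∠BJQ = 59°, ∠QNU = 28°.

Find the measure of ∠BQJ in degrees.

1. ∠NUQ = 59°  [JB∥UN, corresponding at J]
2. ∠NQU = 93°  [△QUN]
3. ∠BQJ = 93°  [J on QU, B on QN]

∠BQJ = 93°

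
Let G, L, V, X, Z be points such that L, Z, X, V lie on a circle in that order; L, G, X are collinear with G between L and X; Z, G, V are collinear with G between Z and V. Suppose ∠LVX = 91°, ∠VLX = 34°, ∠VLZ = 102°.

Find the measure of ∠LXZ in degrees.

1. ∠LXV = 55°  [△LXV]
2. ∠LZV = 55°  [same arc LV]
3. ∠LVZ = 23°  [△LZV]
4. ∠LXZ = 23°  [same arc LZ]

∠LXZ = 23°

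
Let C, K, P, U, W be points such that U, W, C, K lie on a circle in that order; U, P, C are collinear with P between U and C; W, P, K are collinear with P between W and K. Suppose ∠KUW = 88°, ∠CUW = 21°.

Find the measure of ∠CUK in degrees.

∠CUK = 67°

1. ∠KCW = 92°  [cyclic UWCK, opposite ∠U+∠C]
2. ∠CKW = 21°  [same arc WC]
3. ∠CWK = 67°  [△WCK]
4. ∠CUK = 67°  [same arc CK]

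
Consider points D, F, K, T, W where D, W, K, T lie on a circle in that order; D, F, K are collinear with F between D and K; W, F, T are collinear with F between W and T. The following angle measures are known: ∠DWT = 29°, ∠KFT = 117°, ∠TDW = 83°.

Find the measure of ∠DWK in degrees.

1. ∠DTW = 68°  [△DWT]
2. ∠DFW = 117°  [vertical angles at F]
3. ∠DKW = 68°  [same arc DW]
4. ∠KDW = 34°  [△DFW]
5. ∠DWK = 78°  [△DWK]

∠DWK = 78°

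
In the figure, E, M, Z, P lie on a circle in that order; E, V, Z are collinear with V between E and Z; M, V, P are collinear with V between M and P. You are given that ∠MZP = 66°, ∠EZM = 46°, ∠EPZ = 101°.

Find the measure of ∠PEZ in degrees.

1. ∠MEP = 114°  [cyclic EMZP, opposite ∠E+∠Z]
2. ∠EPM = 46°  [same arc EM]
3. ∠EMP = 20°  [△EMP]
4. ∠EZP = 20°  [same arc EP]
5. ∠PEZ = 59°  [△EZP]

∠PEZ = 59°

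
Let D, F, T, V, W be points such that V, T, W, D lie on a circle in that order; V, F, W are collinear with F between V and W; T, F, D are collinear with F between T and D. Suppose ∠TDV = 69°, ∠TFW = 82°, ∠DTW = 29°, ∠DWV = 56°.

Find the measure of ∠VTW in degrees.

1. ∠DVW = 29°  [same arc WD]
2. ∠VDW = 95°  [△VWD]
3. ∠VTW = 85°  [cyclic VTWD, opposite ∠T+∠D]

∠VTW = 85°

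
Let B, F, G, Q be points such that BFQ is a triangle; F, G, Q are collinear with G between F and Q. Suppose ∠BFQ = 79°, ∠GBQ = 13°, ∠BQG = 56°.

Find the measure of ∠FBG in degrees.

∠FBG = 32°

1. ∠BFG = 79°  [G on ray FQ]
2. ∠BGQ = 111°  [△BGQ]
3. ∠BGF = 69°  [linear pair at G on FQ]
4. ∠FBG = 32°  [△BFG]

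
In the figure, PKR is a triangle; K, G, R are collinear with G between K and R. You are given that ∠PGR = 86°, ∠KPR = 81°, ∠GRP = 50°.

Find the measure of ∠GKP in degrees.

∠GKP = 49°

1. ∠KRP = 50°  [G on ray RK]
2. ∠PKR = 49°  [△PKR]
3. ∠GKP = 49°  [G on ray KR]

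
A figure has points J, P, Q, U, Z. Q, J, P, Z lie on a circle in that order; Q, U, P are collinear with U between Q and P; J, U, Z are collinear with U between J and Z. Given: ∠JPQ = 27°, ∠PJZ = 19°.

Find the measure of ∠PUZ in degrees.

∠PUZ = 46°

1. ∠JZQ = 27°  [same arc QJ]
2. ∠PQZ = 19°  [same arc PZ]
3. ∠QUZ = 134°  [△QUZ]
4. ∠PUZ = 46°  [linear pair at U on QP]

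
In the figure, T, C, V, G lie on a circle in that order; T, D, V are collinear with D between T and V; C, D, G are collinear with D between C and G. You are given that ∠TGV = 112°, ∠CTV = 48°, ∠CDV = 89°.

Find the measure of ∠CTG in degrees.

∠CTG = 75°

1. ∠TCV = 68°  [cyclic TCVG, opposite ∠C+∠G]
2. ∠CGV = 48°  [same arc CV]
3. ∠CVT = 64°  [△TCV]
4. ∠GCV = 27°  [△CDV]
5. ∠CVG = 105°  [△CVG]
6. ∠CTG = 75°  [cyclic TCVG, opposite ∠T+∠V]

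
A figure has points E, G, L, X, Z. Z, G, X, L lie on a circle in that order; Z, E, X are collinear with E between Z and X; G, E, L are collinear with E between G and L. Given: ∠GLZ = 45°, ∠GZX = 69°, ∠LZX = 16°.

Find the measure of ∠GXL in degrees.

1. ∠GLX = 69°  [same arc GX]
2. ∠LGX = 16°  [same arc XL]
3. ∠GXL = 95°  [△GXL]

∠GXL = 95°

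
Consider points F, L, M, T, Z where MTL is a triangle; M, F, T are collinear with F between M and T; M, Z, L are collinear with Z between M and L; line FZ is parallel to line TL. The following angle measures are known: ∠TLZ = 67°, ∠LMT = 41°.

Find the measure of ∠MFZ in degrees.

∠MFZ = 72°

1. ∠MLT = 67°  [Z on ray LM]
2. ∠LTM = 72°  [△MTL]
3. ∠MFZ = 72°  [FZ∥TL, corresponding at F]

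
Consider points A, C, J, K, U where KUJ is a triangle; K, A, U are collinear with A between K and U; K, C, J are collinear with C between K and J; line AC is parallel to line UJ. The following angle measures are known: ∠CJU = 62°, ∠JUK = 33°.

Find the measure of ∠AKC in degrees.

1. ∠KJU = 62°  [C on ray JK]
2. ∠JKU = 85°  [△KUJ]
3. ∠AKC = 85°  [A on KU, C on KJ]

∠AKC = 85°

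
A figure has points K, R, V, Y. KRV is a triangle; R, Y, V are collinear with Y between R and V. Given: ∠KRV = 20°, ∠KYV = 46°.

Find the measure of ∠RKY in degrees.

1. ∠KRY = 20°  [Y on ray RV]
2. ∠KYR = 134°  [linear pair at Y on RV]
3. ∠RKY = 26°  [△KRY]

∠RKY = 26°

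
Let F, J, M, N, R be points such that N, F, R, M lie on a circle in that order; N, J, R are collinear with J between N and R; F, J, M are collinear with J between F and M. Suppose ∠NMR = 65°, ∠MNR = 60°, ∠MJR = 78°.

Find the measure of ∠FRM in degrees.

1. ∠MRN = 55°  [△NRM]
2. ∠MFR = 60°  [same arc RM]
3. ∠FMR = 47°  [△RJM]
4. ∠FRM = 73°  [△FRM]

∠FRM = 73°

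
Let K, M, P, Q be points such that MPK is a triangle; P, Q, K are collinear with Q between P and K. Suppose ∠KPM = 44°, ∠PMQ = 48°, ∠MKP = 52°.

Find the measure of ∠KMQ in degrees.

∠KMQ = 36°

1. ∠MPQ = 44°  [Q on ray PK]
2. ∠MQP = 88°  [△MPQ]
3. ∠MKQ = 52°  [Q on ray KP]
4. ∠KQM = 92°  [linear pair at Q on PK]
5. ∠KMQ = 36°  [△MQK]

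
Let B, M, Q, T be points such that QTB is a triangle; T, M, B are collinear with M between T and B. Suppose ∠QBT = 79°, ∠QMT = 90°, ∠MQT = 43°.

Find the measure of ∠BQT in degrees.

1. ∠MTQ = 47°  [△QTM]
2. ∠BTQ = 47°  [M on ray TB]
3. ∠BQT = 54°  [△QTB]

∠BQT = 54°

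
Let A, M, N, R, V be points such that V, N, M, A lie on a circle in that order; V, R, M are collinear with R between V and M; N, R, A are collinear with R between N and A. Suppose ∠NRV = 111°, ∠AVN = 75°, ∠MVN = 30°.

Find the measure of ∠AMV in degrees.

∠AMV = 39°

1. ∠ARM = 111°  [vertical angles at R]
2. ∠MAN = 30°  [same arc NM]
3. ∠AMV = 39°  [△MRA]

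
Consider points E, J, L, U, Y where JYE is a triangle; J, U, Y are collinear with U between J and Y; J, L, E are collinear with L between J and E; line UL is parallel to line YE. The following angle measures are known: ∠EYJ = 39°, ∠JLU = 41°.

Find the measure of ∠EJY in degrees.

∠EJY = 100°

1. ∠JUL = 39°  [UL∥YE, corresponding at U]
2. ∠LJU = 100°  [△JUL]
3. ∠EJY = 100°  [U on JY, L on JE]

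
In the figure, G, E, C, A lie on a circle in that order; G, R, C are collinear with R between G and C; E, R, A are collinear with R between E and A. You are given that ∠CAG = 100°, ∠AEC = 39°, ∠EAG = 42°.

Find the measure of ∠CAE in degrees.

∠CAE = 58°

1. ∠CEG = 80°  [cyclic GECA, opposite ∠E+∠A]
2. ∠ECG = 42°  [same arc GE]
3. ∠CGE = 58°  [△GEC]
4. ∠CAE = 58°  [same arc EC]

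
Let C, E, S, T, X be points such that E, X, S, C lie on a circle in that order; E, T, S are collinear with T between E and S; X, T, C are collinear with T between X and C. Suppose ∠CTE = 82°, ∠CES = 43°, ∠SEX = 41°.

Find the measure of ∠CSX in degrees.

1. ∠CXS = 43°  [same arc SC]
2. ∠SCX = 41°  [same arc XS]
3. ∠CSX = 96°  [△XSC]

∠CSX = 96°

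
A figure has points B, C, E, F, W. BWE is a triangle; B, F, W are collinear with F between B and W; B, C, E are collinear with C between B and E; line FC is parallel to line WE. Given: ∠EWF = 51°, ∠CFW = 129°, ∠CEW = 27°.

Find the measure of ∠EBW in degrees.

∠EBW = 102°

1. ∠BWE = 51°  [F on ray WB]
2. ∠BEW = 27°  [C on ray EB]
3. ∠EBW = 102°  [△BWE]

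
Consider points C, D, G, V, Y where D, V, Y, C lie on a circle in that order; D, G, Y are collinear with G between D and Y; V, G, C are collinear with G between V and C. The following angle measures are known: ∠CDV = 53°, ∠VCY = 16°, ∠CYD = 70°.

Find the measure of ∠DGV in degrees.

1. ∠VDY = 16°  [same arc VY]
2. ∠CVD = 70°  [same arc DC]
3. ∠DGV = 94°  [△DGV]

∠DGV = 94°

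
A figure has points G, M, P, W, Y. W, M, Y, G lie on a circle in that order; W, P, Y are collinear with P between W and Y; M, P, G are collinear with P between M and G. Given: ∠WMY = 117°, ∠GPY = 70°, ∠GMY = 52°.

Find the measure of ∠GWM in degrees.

∠GWM = 97°

1. ∠WGY = 63°  [cyclic WMYG, opposite ∠M+∠G]
2. ∠GPW = 110°  [linear pair at P on WY]
3. ∠GWY = 52°  [same arc YG]
4. ∠GYW = 65°  [△WYG]
5. ∠MGW = 18°  [△WPG]
6. ∠GMW = 65°  [same arc WG]
7. ∠GWM = 97°  [△WMG]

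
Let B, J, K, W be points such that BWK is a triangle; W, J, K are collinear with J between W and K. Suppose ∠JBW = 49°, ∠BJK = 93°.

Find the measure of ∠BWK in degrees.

1. ∠BJW = 87°  [linear pair at J on WK]
2. ∠BWJ = 44°  [△BWJ]
3. ∠BWK = 44°  [J on ray WK]

∠BWK = 44°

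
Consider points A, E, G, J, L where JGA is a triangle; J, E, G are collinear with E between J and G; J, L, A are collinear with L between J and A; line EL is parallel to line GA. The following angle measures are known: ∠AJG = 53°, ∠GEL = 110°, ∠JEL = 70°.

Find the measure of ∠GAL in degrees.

∠GAL = 57°

1. ∠EJL = 53°  [E on JG, L on JA]
2. ∠ELJ = 57°  [△JEL]
3. ∠ALE = 123°  [linear pair at L on JA]
4. ∠GAL = 57°  [EL∥GA, co-interior at A–L]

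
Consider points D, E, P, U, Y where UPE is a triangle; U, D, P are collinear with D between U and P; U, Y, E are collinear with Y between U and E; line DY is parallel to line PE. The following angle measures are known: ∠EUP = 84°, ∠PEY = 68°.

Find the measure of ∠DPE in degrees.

∠DPE = 28°

1. ∠PEU = 68°  [Y on ray EU]
2. ∠EPU = 28°  [△UPE]
3. ∠DPE = 28°  [D on ray PU]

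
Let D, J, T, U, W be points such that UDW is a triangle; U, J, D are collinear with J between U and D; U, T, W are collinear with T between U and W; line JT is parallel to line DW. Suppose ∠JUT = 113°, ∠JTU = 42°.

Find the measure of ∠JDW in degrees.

∠JDW = 25°

1. ∠TJU = 25°  [△UJT]
2. ∠DJT = 155°  [linear pair at J on UD]
3. ∠JDW = 25°  [JT∥DW, co-interior at D–J]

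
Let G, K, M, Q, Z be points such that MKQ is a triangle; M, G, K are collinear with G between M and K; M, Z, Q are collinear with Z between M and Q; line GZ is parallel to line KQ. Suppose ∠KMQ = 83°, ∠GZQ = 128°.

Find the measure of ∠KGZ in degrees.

∠KGZ = 135°

1. ∠GMZ = 83°  [G on MK, Z on MQ]
2. ∠GZM = 52°  [linear pair at Z on MQ]
3. ∠MGZ = 45°  [△MGZ]
4. ∠KGZ = 135°  [linear pair at G on MK]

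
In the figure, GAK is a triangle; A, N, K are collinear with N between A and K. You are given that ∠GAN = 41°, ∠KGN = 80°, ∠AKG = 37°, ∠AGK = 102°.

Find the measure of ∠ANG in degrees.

∠ANG = 117°

1. ∠GKN = 37°  [N on ray KA]
2. ∠GNK = 63°  [△GNK]
3. ∠ANG = 117°  [linear pair at N on AK]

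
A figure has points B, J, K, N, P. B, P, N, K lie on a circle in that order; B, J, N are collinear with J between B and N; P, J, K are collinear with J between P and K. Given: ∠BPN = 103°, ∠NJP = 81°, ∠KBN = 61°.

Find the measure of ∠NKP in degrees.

1. ∠BKN = 77°  [cyclic BPNK, opposite ∠P+∠K]
2. ∠BJK = 81°  [vertical angles at J]
3. ∠BNK = 42°  [△BNK]
4. ∠KJN = 99°  [linear pair at J on BN]
5. ∠NKP = 39°  [△NJK]

∠NKP = 39°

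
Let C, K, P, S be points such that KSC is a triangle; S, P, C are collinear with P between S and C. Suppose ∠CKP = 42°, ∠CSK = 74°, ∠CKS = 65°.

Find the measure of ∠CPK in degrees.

1. ∠KCS = 41°  [△KSC]
2. ∠KCP = 41°  [P on ray CS]
3. ∠CPK = 97°  [△KPC]

∠CPK = 97°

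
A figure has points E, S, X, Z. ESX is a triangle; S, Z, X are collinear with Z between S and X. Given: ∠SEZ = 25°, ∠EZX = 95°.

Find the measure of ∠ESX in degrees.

1. ∠EZS = 85°  [linear pair at Z on SX]
2. ∠ESZ = 70°  [△ESZ]
3. ∠ESX = 70°  [Z on ray SX]

∠ESX = 70°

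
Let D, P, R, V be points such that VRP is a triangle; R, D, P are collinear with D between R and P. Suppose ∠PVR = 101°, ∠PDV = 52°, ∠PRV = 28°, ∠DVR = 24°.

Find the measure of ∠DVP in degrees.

1. ∠RPV = 51°  [△VRP]
2. ∠DPV = 51°  [D on ray PR]
3. ∠DVP = 77°  [△VDP]

∠DVP = 77°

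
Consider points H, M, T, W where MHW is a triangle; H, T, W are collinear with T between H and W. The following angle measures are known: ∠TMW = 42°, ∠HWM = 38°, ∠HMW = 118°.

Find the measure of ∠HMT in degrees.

1. ∠MHW = 24°  [△MHW]
2. ∠MWT = 38°  [T on ray WH]
3. ∠MHT = 24°  [T on ray HW]
4. ∠MTW = 100°  [△MTW]
5. ∠HTM = 80°  [linear pair at T on HW]
6. ∠HMT = 76°  [△MHT]

∠HMT = 76°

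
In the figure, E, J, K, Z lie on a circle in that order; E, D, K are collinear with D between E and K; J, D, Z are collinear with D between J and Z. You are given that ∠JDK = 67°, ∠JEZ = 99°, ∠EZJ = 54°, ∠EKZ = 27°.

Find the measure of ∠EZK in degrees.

∠EZK = 94°

1. ∠EDZ = 67°  [vertical angles at D]
2. ∠KEZ = 59°  [△EDZ]
3. ∠EZK = 94°  [△EKZ]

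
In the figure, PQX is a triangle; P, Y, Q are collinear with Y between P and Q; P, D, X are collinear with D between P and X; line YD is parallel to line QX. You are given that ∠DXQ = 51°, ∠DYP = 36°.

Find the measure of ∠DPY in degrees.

∠DPY = 93°

1. ∠PXQ = 51°  [D on ray XP]
2. ∠PQX = 36°  [YD∥QX, corresponding at Y]
3. ∠QPX = 93°  [△PQX]
4. ∠DPY = 93°  [Y on PQ, D on PX]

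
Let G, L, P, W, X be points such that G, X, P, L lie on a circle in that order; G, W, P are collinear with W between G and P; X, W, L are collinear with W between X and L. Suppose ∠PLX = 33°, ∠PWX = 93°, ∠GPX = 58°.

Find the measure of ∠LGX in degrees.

1. ∠PGX = 33°  [same arc XP]
2. ∠GWX = 87°  [linear pair at W on GP]
3. ∠GLX = 58°  [same arc GX]
4. ∠GXL = 60°  [△GWX]
5. ∠LGX = 62°  [△GXL]

∠LGX = 62°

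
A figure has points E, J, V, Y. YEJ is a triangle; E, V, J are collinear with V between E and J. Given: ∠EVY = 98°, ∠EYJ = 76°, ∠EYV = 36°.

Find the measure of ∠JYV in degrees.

1. ∠VEY = 46°  [△YEV]
2. ∠JVY = 82°  [linear pair at V on EJ]
3. ∠JEY = 46°  [V on ray EJ]
4. ∠EJY = 58°  [△YEJ]
5. ∠VJY = 58°  [V on ray JE]
6. ∠JYV = 40°  [△YVJ]

∠JYV = 40°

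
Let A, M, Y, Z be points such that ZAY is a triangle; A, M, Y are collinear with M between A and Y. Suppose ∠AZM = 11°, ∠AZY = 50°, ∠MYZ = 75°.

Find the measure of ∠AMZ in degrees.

∠AMZ = 114°

1. ∠AYZ = 75°  [M on ray YA]
2. ∠YAZ = 55°  [△ZAY]
3. ∠MAZ = 55°  [M on ray AY]
4. ∠AMZ = 114°  [△ZAM]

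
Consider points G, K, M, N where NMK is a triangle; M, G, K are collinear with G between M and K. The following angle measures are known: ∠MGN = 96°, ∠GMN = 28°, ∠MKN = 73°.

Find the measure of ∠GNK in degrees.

∠GNK = 23°

1. ∠KGN = 84°  [linear pair at G on MK]
2. ∠GKN = 73°  [G on ray KM]
3. ∠GNK = 23°  [△NGK]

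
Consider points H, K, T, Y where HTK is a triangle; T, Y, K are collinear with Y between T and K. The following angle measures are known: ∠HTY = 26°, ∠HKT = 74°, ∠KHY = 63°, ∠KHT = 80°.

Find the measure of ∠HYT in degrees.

∠HYT = 137°

1. ∠HKY = 74°  [Y on ray KT]
2. ∠HYK = 43°  [△HYK]
3. ∠HYT = 137°  [linear pair at Y on TK]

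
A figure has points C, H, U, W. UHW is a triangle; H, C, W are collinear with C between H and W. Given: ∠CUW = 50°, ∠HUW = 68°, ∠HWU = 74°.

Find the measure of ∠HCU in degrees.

1. ∠CWU = 74°  [C on ray WH]
2. ∠UCW = 56°  [△UCW]
3. ∠HCU = 124°  [linear pair at C on HW]

∠HCU = 124°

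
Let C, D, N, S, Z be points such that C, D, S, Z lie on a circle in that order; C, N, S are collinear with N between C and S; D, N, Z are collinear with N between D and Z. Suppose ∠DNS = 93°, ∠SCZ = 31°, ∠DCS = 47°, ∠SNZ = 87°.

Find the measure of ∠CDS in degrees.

1. ∠SDZ = 31°  [same arc SZ]
2. ∠CSD = 56°  [△DNS]
3. ∠CDS = 77°  [△CDS]

∠CDS = 77°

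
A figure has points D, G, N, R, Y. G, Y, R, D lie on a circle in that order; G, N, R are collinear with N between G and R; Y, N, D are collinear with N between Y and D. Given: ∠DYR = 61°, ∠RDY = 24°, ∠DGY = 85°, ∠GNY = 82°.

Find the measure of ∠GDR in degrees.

1. ∠DGR = 61°  [same arc RD]
2. ∠DNR = 82°  [vertical angles at N]
3. ∠DRG = 74°  [△RND]
4. ∠GDR = 45°  [△GRD]

∠GDR = 45°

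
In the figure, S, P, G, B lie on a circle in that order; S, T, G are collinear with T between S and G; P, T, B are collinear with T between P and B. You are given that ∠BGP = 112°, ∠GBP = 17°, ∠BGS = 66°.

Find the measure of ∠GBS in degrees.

1. ∠BPG = 51°  [△PGB]
2. ∠BSG = 51°  [same arc GB]
3. ∠GBS = 63°  [△SGB]

∠GBS = 63°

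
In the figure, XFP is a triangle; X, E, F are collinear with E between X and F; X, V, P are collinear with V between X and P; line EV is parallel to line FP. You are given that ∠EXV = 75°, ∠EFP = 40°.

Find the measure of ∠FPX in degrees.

∠FPX = 65°

1. ∠FXP = 75°  [E on XF, V on XP]
2. ∠PFX = 40°  [E on ray FX]
3. ∠FPX = 65°  [△XFP]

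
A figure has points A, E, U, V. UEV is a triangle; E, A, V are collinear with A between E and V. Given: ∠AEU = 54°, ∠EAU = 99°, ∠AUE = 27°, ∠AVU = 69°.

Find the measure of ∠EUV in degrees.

∠EUV = 57°

1. ∠UEV = 54°  [A on ray EV]
2. ∠EVU = 69°  [A on ray VE]
3. ∠EUV = 57°  [△UEV]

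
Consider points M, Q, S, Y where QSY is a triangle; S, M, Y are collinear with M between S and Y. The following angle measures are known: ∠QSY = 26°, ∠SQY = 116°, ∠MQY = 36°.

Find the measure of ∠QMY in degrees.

1. ∠QYS = 38°  [△QSY]
2. ∠MYQ = 38°  [M on ray YS]
3. ∠QMY = 106°  [△QMY]

∠QMY = 106°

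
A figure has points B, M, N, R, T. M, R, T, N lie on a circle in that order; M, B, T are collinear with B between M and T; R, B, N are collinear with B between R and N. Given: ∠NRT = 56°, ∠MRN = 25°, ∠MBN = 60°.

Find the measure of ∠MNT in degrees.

1. ∠NMT = 56°  [same arc TN]
2. ∠MTN = 25°  [same arc MN]
3. ∠MNT = 99°  [△MTN]

∠MNT = 99°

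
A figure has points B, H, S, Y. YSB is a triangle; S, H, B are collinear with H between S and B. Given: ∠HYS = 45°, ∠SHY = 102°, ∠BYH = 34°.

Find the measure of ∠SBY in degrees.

1. ∠BHY = 78°  [linear pair at H on SB]
2. ∠HBY = 68°  [△YHB]
3. ∠SBY = 68°  [H on ray BS]

∠SBY = 68°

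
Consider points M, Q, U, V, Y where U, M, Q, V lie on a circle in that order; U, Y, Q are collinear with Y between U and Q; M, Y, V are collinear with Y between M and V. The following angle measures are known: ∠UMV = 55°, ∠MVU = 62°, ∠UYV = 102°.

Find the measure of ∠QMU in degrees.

∠QMU = 71°

1. ∠UQV = 55°  [same arc UV]
2. ∠QUV = 16°  [△UYV]
3. ∠QVU = 109°  [△UQV]
4. ∠QMU = 71°  [cyclic UMQV, opposite ∠M+∠V]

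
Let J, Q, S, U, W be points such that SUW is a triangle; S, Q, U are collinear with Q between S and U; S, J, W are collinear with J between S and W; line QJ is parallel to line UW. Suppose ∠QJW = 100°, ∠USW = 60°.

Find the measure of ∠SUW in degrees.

∠SUW = 40°

1. ∠QJS = 80°  [linear pair at J on SW]
2. ∠JSQ = 60°  [Q on SU, J on SW]
3. ∠JQS = 40°  [△SQJ]
4. ∠SUW = 40°  [QJ∥UW, corresponding at Q]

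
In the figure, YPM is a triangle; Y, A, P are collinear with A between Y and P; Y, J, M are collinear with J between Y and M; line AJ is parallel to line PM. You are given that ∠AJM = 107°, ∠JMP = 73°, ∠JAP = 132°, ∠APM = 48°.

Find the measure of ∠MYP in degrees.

1. ∠PMY = 73°  [J on ray MY]
2. ∠MPY = 48°  [A on ray PY]
3. ∠MYP = 59°  [△YPM]

∠MYP = 59°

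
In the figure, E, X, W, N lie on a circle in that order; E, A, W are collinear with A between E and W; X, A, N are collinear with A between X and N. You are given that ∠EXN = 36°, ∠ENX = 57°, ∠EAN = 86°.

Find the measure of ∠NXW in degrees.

1. ∠EWX = 57°  [same arc EX]
2. ∠WAX = 86°  [vertical angles at A]
3. ∠NXW = 37°  [△XAW]

∠NXW = 37°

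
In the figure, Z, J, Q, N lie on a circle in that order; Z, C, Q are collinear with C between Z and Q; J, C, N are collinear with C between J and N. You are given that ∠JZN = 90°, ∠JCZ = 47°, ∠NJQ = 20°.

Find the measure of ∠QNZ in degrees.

∠QNZ = 97°

1. ∠JQN = 90°  [cyclic ZJQN, opposite ∠Z+∠Q]
2. ∠NCQ = 47°  [vertical angles at C]
3. ∠NZQ = 20°  [same arc QN]
4. ∠JNQ = 70°  [△JQN]
5. ∠NQZ = 63°  [△QCN]
6. ∠QNZ = 97°  [△ZQN]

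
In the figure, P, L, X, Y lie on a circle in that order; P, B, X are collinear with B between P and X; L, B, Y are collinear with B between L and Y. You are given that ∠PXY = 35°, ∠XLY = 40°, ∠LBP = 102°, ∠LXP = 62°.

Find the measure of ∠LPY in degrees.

1. ∠PLY = 35°  [same arc PY]
2. ∠LYP = 62°  [same arc PL]
3. ∠LPY = 83°  [△PLY]

∠LPY = 83°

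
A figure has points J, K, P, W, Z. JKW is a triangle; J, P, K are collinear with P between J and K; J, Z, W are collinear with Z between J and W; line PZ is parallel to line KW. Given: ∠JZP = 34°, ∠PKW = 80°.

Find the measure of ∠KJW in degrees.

1. ∠JWK = 34°  [PZ∥KW, corresponding at Z]
2. ∠JKW = 80°  [P on ray KJ]
3. ∠KJW = 66°  [△JKW]

∠KJW = 66°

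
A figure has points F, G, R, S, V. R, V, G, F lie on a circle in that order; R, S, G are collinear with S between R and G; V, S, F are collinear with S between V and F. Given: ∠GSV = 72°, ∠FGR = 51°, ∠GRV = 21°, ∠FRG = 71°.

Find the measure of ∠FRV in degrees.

∠FRV = 92°

1. ∠FSR = 72°  [vertical angles at S]
2. ∠FVR = 51°  [same arc RF]
3. ∠RFV = 37°  [△RSF]
4. ∠FRV = 92°  [△RVF]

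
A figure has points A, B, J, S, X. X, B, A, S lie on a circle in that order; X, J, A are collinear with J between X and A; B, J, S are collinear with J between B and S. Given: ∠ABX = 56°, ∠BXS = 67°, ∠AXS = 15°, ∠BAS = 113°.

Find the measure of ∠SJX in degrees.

∠SJX = 93°

1. ∠ASX = 124°  [cyclic XBAS, opposite ∠B+∠S]
2. ∠ABS = 15°  [same arc AS]
3. ∠SAX = 41°  [△XAS]
4. ∠ASB = 52°  [△BAS]
5. ∠AJS = 87°  [△AJS]
6. ∠SJX = 93°  [linear pair at J on XA]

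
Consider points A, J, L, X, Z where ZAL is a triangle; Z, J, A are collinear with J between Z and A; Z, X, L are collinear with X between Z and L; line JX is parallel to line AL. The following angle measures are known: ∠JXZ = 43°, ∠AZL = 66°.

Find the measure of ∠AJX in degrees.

1. ∠ALZ = 43°  [JX∥AL, corresponding at X]
2. ∠LAZ = 71°  [△ZAL]
3. ∠XJZ = 71°  [JX∥AL, corresponding at J]
4. ∠AJX = 109°  [linear pair at J on ZA]

∠AJX = 109°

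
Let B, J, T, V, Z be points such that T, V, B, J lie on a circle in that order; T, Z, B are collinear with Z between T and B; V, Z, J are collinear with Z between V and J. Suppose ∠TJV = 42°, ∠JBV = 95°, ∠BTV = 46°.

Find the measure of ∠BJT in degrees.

∠BJT = 88°

1. ∠TBV = 42°  [same arc TV]
2. ∠BVT = 92°  [△TVB]
3. ∠BJT = 88°  [cyclic TVBJ, opposite ∠V+∠J]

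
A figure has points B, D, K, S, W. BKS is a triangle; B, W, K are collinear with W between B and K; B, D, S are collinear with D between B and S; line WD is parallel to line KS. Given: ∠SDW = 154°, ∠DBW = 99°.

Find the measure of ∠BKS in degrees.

1. ∠BDW = 26°  [linear pair at D on BS]
2. ∠BWD = 55°  [△BWD]
3. ∠BKS = 55°  [WD∥KS, corresponding at W]

∠BKS = 55°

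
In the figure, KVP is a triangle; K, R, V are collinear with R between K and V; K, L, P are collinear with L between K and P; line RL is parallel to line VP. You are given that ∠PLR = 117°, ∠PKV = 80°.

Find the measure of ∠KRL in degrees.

1. ∠KLR = 63°  [linear pair at L on KP]
2. ∠LKR = 80°  [R on KV, L on KP]
3. ∠KRL = 37°  [△KRL]

∠KRL = 37°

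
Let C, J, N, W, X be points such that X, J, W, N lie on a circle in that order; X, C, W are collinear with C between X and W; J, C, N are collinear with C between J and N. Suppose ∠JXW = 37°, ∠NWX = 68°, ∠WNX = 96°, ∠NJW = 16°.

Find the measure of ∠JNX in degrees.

1. ∠JNW = 37°  [same arc JW]
2. ∠NXW = 16°  [△XWN]
3. ∠NCW = 75°  [△WCN]
4. ∠NCX = 105°  [linear pair at C on XW]
5. ∠JNX = 59°  [△XCN]

∠JNX = 59°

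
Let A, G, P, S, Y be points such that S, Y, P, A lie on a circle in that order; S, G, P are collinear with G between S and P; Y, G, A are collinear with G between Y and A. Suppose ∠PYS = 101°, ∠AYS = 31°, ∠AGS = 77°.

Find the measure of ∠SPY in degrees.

1. ∠PAS = 79°  [cyclic SYPA, opposite ∠Y+∠A]
2. ∠APS = 31°  [same arc SA]
3. ∠PGY = 77°  [vertical angles at G]
4. ∠ASP = 70°  [△SPA]
5. ∠AYP = 70°  [same arc PA]
6. ∠SPY = 33°  [△YGP]

∠SPY = 33°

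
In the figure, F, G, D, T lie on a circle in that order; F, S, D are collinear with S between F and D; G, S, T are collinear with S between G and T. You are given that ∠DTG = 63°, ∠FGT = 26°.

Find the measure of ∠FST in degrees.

1. ∠FDT = 26°  [same arc FT]
2. ∠DST = 91°  [△DST]
3. ∠FST = 89°  [linear pair at S on FD]

∠FST = 89°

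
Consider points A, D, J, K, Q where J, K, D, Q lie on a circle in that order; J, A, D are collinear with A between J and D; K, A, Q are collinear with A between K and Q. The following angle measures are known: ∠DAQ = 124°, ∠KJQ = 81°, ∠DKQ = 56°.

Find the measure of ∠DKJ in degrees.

∠DKJ = 87°

1. ∠JAK = 124°  [vertical angles at A]
2. ∠KDQ = 99°  [cyclic JKDQ, opposite ∠J+∠D]
3. ∠DQK = 25°  [△KDQ]
4. ∠DAK = 56°  [linear pair at A on JD]
5. ∠DJK = 25°  [same arc KD]
6. ∠JDK = 68°  [△KAD]
7. ∠DKJ = 87°  [△JKD]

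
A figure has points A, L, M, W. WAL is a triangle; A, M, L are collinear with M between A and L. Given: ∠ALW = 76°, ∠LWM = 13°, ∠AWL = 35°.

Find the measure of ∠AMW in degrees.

∠AMW = 89°

1. ∠MLW = 76°  [M on ray LA]
2. ∠LMW = 91°  [△WML]
3. ∠AMW = 89°  [linear pair at M on AL]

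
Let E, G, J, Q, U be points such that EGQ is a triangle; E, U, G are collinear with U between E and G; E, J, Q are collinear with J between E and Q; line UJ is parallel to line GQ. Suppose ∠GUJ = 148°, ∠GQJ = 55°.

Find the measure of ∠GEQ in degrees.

∠GEQ = 93°

1. ∠EUJ = 32°  [linear pair at U on EG]
2. ∠EQG = 55°  [J on ray QE]
3. ∠EGQ = 32°  [UJ∥GQ, corresponding at U]
4. ∠GEQ = 93°  [△EGQ]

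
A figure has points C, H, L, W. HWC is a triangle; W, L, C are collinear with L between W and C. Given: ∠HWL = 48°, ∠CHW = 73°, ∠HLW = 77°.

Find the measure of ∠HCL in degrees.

1. ∠CWH = 48°  [L on ray WC]
2. ∠HCW = 59°  [△HWC]
3. ∠HCL = 59°  [L on ray CW]

∠HCL = 59°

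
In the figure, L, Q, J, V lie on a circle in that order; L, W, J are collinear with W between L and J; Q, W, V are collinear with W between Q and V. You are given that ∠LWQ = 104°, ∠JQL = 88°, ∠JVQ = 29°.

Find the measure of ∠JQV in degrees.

1. ∠JWV = 104°  [vertical angles at W]
2. ∠JVL = 92°  [cyclic LQJV, opposite ∠Q+∠V]
3. ∠LJV = 47°  [△JWV]
4. ∠JLV = 41°  [△LJV]
5. ∠JQV = 41°  [same arc JV]

∠JQV = 41°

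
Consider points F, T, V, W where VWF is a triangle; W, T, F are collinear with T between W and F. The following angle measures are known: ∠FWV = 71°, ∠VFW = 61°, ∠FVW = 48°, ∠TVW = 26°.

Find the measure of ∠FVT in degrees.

1. ∠TWV = 71°  [T on ray WF]
2. ∠TFV = 61°  [T on ray FW]
3. ∠VTW = 83°  [△VWT]
4. ∠FTV = 97°  [linear pair at T on WF]
5. ∠FVT = 22°  [△VTF]

∠FVT = 22°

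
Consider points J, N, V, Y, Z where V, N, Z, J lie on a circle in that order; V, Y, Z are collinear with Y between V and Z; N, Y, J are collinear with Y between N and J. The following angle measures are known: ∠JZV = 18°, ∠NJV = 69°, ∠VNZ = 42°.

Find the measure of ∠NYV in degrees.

∠NYV = 93°

1. ∠JNV = 18°  [same arc VJ]
2. ∠NZV = 69°  [same arc VN]
3. ∠NVZ = 69°  [△VNZ]
4. ∠NYV = 93°  [△VYN]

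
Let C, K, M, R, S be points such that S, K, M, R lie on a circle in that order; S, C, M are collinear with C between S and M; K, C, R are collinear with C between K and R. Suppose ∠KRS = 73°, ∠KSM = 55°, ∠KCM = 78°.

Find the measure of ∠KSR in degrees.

1. ∠KMS = 73°  [same arc SK]
2. ∠KRM = 55°  [same arc KM]
3. ∠MKR = 29°  [△KCM]
4. ∠KMR = 96°  [△KMR]
5. ∠KSR = 84°  [cyclic SKMR, opposite ∠S+∠M]

∠KSR = 84°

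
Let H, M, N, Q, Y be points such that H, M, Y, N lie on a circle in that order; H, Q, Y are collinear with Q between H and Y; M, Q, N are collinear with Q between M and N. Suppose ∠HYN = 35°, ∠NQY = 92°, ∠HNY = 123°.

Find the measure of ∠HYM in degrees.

1. ∠HMN = 35°  [same arc HN]
2. ∠HQM = 92°  [vertical angles at Q]
3. ∠HMY = 57°  [cyclic HMYN, opposite ∠M+∠N]
4. ∠MHY = 53°  [△HQM]
5. ∠HYM = 70°  [△HMY]

∠HYM = 70°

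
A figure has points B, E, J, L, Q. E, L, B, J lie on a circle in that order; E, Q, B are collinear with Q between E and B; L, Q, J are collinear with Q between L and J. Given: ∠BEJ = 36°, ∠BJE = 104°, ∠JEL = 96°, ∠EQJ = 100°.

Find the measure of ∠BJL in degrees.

1. ∠BLJ = 36°  [same arc BJ]
2. ∠JBL = 84°  [cyclic ELBJ, opposite ∠E+∠B]
3. ∠BJL = 60°  [△LBJ]

∠BJL = 60°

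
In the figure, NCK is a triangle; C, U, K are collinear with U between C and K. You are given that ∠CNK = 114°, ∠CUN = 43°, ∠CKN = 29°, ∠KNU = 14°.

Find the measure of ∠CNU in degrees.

∠CNU = 100°

1. ∠KCN = 37°  [△NCK]
2. ∠NCU = 37°  [U on ray CK]
3. ∠CNU = 100°  [△NCU]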